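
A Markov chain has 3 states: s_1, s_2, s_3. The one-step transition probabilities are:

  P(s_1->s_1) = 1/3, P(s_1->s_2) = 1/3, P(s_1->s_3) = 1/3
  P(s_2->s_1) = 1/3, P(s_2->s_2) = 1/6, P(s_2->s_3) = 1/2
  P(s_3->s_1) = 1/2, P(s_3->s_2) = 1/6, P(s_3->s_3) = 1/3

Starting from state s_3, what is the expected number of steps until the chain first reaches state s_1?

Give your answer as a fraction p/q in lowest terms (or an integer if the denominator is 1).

Answer: 36/17

Derivation:
Let h_i = expected steps to first reach s_1 from state i.
Boundary: h_s_1 = 0.
First-step equations for the other states:
  h_s_2 = 1 + 1/3*h_s_1 + 1/6*h_s_2 + 1/2*h_s_3
  h_s_3 = 1 + 1/2*h_s_1 + 1/6*h_s_2 + 1/3*h_s_3

Substituting h_s_1 = 0 and rearranging gives the linear system (I - Q) h = 1:
  [5/6, -1/2] . (h_s_2, h_s_3) = 1
  [-1/6, 2/3] . (h_s_2, h_s_3) = 1

Solving yields:
  h_s_2 = 42/17
  h_s_3 = 36/17

Starting state is s_3, so the expected hitting time is h_s_3 = 36/17.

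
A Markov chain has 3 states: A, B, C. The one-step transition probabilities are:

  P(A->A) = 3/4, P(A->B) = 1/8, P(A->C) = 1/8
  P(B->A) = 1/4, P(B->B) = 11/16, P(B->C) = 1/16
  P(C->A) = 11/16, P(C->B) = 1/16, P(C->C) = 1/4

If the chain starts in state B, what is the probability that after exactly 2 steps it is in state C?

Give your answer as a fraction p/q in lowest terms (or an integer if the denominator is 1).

Answer: 23/256

Derivation:
Computing P^2 by repeated multiplication:
P^1 =
  A: [3/4, 1/8, 1/8]
  B: [1/4, 11/16, 1/16]
  C: [11/16, 1/16, 1/4]
P^2 =
  A: [87/128, 3/16, 17/128]
  B: [103/256, 65/128, 23/256]
  C: [45/64, 37/256, 39/256]

(P^2)[B -> C] = 23/256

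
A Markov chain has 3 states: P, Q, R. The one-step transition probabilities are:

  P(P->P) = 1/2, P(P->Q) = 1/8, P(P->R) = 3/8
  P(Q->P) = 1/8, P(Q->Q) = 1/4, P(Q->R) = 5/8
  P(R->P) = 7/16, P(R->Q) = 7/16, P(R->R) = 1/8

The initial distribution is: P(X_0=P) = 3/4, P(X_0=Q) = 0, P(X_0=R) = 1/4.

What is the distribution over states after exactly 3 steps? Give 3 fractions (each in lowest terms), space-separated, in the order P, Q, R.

Answer: 789/2048 271/1024 717/2048

Derivation:
Propagating the distribution step by step (d_{t+1} = d_t * P):
d_0 = (P=3/4, Q=0, R=1/4)
  d_1[P] = 3/4*1/2 + 0*1/8 + 1/4*7/16 = 31/64
  d_1[Q] = 3/4*1/8 + 0*1/4 + 1/4*7/16 = 13/64
  d_1[R] = 3/4*3/8 + 0*5/8 + 1/4*1/8 = 5/16
d_1 = (P=31/64, Q=13/64, R=5/16)
  d_2[P] = 31/64*1/2 + 13/64*1/8 + 5/16*7/16 = 207/512
  d_2[Q] = 31/64*1/8 + 13/64*1/4 + 5/16*7/16 = 127/512
  d_2[R] = 31/64*3/8 + 13/64*5/8 + 5/16*1/8 = 89/256
d_2 = (P=207/512, Q=127/512, R=89/256)
  d_3[P] = 207/512*1/2 + 127/512*1/8 + 89/256*7/16 = 789/2048
  d_3[Q] = 207/512*1/8 + 127/512*1/4 + 89/256*7/16 = 271/1024
  d_3[R] = 207/512*3/8 + 127/512*5/8 + 89/256*1/8 = 717/2048
d_3 = (P=789/2048, Q=271/1024, R=717/2048)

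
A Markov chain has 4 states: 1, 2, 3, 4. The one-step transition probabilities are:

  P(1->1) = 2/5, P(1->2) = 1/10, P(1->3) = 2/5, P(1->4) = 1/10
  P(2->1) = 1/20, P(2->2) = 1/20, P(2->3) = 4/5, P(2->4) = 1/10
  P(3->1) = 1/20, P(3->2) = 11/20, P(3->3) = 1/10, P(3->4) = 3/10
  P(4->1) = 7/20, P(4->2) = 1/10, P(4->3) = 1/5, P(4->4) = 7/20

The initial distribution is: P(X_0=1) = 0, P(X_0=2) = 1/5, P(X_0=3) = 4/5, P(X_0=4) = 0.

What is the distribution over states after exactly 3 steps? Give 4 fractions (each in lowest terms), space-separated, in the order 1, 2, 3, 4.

Propagating the distribution step by step (d_{t+1} = d_t * P):
d_0 = (1=0, 2=1/5, 3=4/5, 4=0)
  d_1[1] = 0*2/5 + 1/5*1/20 + 4/5*1/20 + 0*7/20 = 1/20
  d_1[2] = 0*1/10 + 1/5*1/20 + 4/5*11/20 + 0*1/10 = 9/20
  d_1[3] = 0*2/5 + 1/5*4/5 + 4/5*1/10 + 0*1/5 = 6/25
  d_1[4] = 0*1/10 + 1/5*1/10 + 4/5*3/10 + 0*7/20 = 13/50
d_1 = (1=1/20, 2=9/20, 3=6/25, 4=13/50)
  d_2[1] = 1/20*2/5 + 9/20*1/20 + 6/25*1/20 + 13/50*7/20 = 291/2000
  d_2[2] = 1/20*1/10 + 9/20*1/20 + 6/25*11/20 + 13/50*1/10 = 371/2000
  d_2[3] = 1/20*2/5 + 9/20*4/5 + 6/25*1/10 + 13/50*1/5 = 57/125
  d_2[4] = 1/20*1/10 + 9/20*1/10 + 6/25*3/10 + 13/50*7/20 = 213/1000
d_2 = (1=291/2000, 2=371/2000, 3=57/125, 4=213/1000)
  d_3[1] = 291/2000*2/5 + 371/2000*1/20 + 57/125*1/20 + 213/1000*7/20 = 6593/40000
  d_3[2] = 291/2000*1/10 + 371/2000*1/20 + 57/125*11/20 + 213/1000*1/10 = 11837/40000
  d_3[3] = 291/2000*2/5 + 371/2000*4/5 + 57/125*1/10 + 213/1000*1/5 = 737/2500
  d_3[4] = 291/2000*1/10 + 371/2000*1/10 + 57/125*3/10 + 213/1000*7/20 = 4889/20000
d_3 = (1=6593/40000, 2=11837/40000, 3=737/2500, 4=4889/20000)

Answer: 6593/40000 11837/40000 737/2500 4889/20000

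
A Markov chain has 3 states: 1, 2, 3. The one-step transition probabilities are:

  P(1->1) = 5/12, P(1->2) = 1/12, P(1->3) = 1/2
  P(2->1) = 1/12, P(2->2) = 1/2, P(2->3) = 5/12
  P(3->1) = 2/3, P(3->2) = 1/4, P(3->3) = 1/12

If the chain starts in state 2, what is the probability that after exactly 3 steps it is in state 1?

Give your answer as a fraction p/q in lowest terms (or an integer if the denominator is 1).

Answer: 635/1728

Derivation:
Computing P^3 by repeated multiplication:
P^1 =
  1: [5/12, 1/12, 1/2]
  2: [1/12, 1/2, 5/12]
  3: [2/3, 1/4, 1/12]
P^2 =
  1: [37/72, 29/144, 41/144]
  2: [17/48, 13/36, 41/144]
  3: [17/48, 29/144, 4/9]
P^3 =
  1: [727/1728, 371/1728, 35/96]
  2: [635/1728, 9/32, 607/1728]
  3: [199/432, 139/576, 515/1728]

(P^3)[2 -> 1] = 635/1728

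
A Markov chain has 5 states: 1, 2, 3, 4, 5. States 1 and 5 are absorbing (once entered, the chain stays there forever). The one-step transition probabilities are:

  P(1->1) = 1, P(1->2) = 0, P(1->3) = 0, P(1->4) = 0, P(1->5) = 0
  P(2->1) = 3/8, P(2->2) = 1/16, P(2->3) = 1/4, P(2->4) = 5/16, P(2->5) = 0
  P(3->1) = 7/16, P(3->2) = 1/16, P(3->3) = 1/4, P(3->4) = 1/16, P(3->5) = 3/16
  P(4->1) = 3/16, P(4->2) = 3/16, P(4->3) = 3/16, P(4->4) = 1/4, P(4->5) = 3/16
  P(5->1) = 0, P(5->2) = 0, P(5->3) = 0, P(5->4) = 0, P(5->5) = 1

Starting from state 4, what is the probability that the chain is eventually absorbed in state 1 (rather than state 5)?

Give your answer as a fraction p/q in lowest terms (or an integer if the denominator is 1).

Answer: 387/620

Derivation:
Let a_i = P(absorbed in 1 | start in state i).
Boundary conditions: a_1 = 1, a_5 = 0.
For each transient state i, a_i = sum_j P(i->j) * a_j:
  a_2 = 3/8*a_1 + 1/16*a_2 + 1/4*a_3 + 5/16*a_4 + 0*a_5
  a_3 = 7/16*a_1 + 1/16*a_2 + 1/4*a_3 + 1/16*a_4 + 3/16*a_5
  a_4 = 3/16*a_1 + 3/16*a_2 + 3/16*a_3 + 1/4*a_4 + 3/16*a_5

Substituting a_1 = 1 and a_5 = 0, rearrange to (I - Q) a = r where r[i] = P(i -> 1):
  [15/16, -1/4, -5/16] . (a_2, a_3, a_4) = 3/8
  [-1/16, 3/4, -1/16] . (a_2, a_3, a_4) = 7/16
  [-3/16, -3/16, 3/4] . (a_2, a_3, a_4) = 3/16

Solving yields:
  a_2 = 493/620
  a_3 = 87/124
  a_4 = 387/620

Starting state is 4, so the absorption probability is a_4 = 387/620.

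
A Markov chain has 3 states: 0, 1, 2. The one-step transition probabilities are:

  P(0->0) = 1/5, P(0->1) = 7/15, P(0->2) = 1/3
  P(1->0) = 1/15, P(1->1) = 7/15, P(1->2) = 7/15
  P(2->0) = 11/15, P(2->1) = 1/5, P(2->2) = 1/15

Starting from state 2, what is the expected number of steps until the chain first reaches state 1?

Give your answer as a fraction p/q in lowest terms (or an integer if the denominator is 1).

Let h_i = expected steps to first reach 1 from state i.
Boundary: h_1 = 0.
First-step equations for the other states:
  h_0 = 1 + 1/5*h_0 + 7/15*h_1 + 1/3*h_2
  h_2 = 1 + 11/15*h_0 + 1/5*h_1 + 1/15*h_2

Substituting h_1 = 0 and rearranging gives the linear system (I - Q) h = 1:
  [4/5, -1/3] . (h_0, h_2) = 1
  [-11/15, 14/15] . (h_0, h_2) = 1

Solving yields:
  h_0 = 285/113
  h_2 = 345/113

Starting state is 2, so the expected hitting time is h_2 = 345/113.

Answer: 345/113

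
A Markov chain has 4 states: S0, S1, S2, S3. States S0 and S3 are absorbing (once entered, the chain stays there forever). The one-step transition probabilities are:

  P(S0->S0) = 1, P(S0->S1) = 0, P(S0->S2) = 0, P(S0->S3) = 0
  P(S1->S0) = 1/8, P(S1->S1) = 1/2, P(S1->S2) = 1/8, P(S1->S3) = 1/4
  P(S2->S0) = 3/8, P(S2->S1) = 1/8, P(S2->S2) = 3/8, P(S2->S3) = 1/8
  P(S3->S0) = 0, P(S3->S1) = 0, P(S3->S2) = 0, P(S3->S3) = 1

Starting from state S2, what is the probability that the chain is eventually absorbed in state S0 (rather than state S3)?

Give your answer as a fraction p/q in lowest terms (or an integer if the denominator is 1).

Let a_i = P(absorbed in S0 | start in state i).
Boundary conditions: a_S0 = 1, a_S3 = 0.
For each transient state i, a_i = sum_j P(i->j) * a_j:
  a_S1 = 1/8*a_S0 + 1/2*a_S1 + 1/8*a_S2 + 1/4*a_S3
  a_S2 = 3/8*a_S0 + 1/8*a_S1 + 3/8*a_S2 + 1/8*a_S3

Substituting a_S0 = 1 and a_S3 = 0, rearrange to (I - Q) a = r where r[i] = P(i -> S0):
  [1/2, -1/8] . (a_S1, a_S2) = 1/8
  [-1/8, 5/8] . (a_S1, a_S2) = 3/8

Solving yields:
  a_S1 = 8/19
  a_S2 = 13/19

Starting state is S2, so the absorption probability is a_S2 = 13/19.

Answer: 13/19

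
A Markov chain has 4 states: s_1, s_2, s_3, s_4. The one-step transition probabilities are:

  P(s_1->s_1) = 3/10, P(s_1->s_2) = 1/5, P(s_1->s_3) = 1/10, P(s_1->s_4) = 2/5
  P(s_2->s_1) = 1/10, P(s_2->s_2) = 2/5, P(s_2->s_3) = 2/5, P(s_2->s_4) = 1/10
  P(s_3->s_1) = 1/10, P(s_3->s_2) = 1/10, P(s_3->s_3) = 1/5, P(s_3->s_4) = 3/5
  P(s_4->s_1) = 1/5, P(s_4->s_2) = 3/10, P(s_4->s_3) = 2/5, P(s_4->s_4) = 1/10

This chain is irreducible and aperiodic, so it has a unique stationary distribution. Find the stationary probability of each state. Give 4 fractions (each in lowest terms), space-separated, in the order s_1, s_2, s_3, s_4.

The stationary distribution satisfies pi = pi * P, i.e.:
  pi_s_1 = 3/10*pi_s_1 + 1/10*pi_s_2 + 1/10*pi_s_3 + 1/5*pi_s_4
  pi_s_2 = 1/5*pi_s_1 + 2/5*pi_s_2 + 1/10*pi_s_3 + 3/10*pi_s_4
  pi_s_3 = 1/10*pi_s_1 + 2/5*pi_s_2 + 1/5*pi_s_3 + 2/5*pi_s_4
  pi_s_4 = 2/5*pi_s_1 + 1/10*pi_s_2 + 3/5*pi_s_3 + 1/10*pi_s_4
with normalization: pi_s_1 + pi_s_2 + pi_s_3 + pi_s_4 = 1.

Using the first 3 balance equations plus normalization, the linear system A*pi = b is:
  [-7/10, 1/10, 1/10, 1/5] . pi = 0
  [1/5, -3/5, 1/10, 3/10] . pi = 0
  [1/10, 2/5, -4/5, 2/5] . pi = 0
  [1, 1, 1, 1] . pi = 1

Solving yields:
  pi_s_1 = 152/939
  pi_s_2 = 235/939
  pi_s_3 = 275/939
  pi_s_4 = 277/939

Verification (pi * P):
  152/939*3/10 + 235/939*1/10 + 275/939*1/10 + 277/939*1/5 = 152/939 = pi_s_1  (ok)
  152/939*1/5 + 235/939*2/5 + 275/939*1/10 + 277/939*3/10 = 235/939 = pi_s_2  (ok)
  152/939*1/10 + 235/939*2/5 + 275/939*1/5 + 277/939*2/5 = 275/939 = pi_s_3  (ok)
  152/939*2/5 + 235/939*1/10 + 275/939*3/5 + 277/939*1/10 = 277/939 = pi_s_4  (ok)

Answer: 152/939 235/939 275/939 277/939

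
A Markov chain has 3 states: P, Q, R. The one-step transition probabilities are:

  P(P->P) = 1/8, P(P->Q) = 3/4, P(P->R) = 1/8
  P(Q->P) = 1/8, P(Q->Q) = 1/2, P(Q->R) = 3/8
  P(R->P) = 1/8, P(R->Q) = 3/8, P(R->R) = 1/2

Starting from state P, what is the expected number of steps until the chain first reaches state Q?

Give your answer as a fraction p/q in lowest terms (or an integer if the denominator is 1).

Let h_i = expected steps to first reach Q from state i.
Boundary: h_Q = 0.
First-step equations for the other states:
  h_P = 1 + 1/8*h_P + 3/4*h_Q + 1/8*h_R
  h_R = 1 + 1/8*h_P + 3/8*h_Q + 1/2*h_R

Substituting h_Q = 0 and rearranging gives the linear system (I - Q) h = 1:
  [7/8, -1/8] . (h_P, h_R) = 1
  [-1/8, 1/2] . (h_P, h_R) = 1

Solving yields:
  h_P = 40/27
  h_R = 64/27

Starting state is P, so the expected hitting time is h_P = 40/27.

Answer: 40/27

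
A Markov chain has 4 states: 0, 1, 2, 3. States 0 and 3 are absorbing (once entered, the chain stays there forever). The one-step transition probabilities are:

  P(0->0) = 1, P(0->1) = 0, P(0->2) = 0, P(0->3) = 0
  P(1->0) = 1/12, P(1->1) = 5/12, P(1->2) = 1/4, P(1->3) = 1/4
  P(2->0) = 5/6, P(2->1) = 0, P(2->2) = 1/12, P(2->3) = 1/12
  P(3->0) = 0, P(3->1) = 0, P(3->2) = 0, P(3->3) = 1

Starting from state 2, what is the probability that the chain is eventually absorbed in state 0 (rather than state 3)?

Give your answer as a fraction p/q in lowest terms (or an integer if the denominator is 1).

Answer: 10/11

Derivation:
Let a_i = P(absorbed in 0 | start in state i).
Boundary conditions: a_0 = 1, a_3 = 0.
For each transient state i, a_i = sum_j P(i->j) * a_j:
  a_1 = 1/12*a_0 + 5/12*a_1 + 1/4*a_2 + 1/4*a_3
  a_2 = 5/6*a_0 + 0*a_1 + 1/12*a_2 + 1/12*a_3

Substituting a_0 = 1 and a_3 = 0, rearrange to (I - Q) a = r where r[i] = P(i -> 0):
  [7/12, -1/4] . (a_1, a_2) = 1/12
  [0, 11/12] . (a_1, a_2) = 5/6

Solving yields:
  a_1 = 41/77
  a_2 = 10/11

Starting state is 2, so the absorption probability is a_2 = 10/11.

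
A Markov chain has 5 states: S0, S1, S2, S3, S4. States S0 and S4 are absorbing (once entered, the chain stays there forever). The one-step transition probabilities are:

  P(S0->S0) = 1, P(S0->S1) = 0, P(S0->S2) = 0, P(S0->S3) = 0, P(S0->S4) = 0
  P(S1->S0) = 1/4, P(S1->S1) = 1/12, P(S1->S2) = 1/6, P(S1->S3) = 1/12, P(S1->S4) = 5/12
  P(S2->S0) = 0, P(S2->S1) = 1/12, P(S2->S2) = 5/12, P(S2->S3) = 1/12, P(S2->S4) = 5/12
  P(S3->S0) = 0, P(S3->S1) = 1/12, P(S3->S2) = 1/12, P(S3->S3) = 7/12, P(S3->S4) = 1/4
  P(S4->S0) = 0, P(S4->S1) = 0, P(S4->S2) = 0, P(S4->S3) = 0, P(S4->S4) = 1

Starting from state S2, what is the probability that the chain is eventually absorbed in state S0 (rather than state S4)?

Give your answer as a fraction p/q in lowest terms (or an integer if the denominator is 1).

Answer: 3/59

Derivation:
Let a_i = P(absorbed in S0 | start in state i).
Boundary conditions: a_S0 = 1, a_S4 = 0.
For each transient state i, a_i = sum_j P(i->j) * a_j:
  a_S1 = 1/4*a_S0 + 1/12*a_S1 + 1/6*a_S2 + 1/12*a_S3 + 5/12*a_S4
  a_S2 = 0*a_S0 + 1/12*a_S1 + 5/12*a_S2 + 1/12*a_S3 + 5/12*a_S4
  a_S3 = 0*a_S0 + 1/12*a_S1 + 1/12*a_S2 + 7/12*a_S3 + 1/4*a_S4

Substituting a_S0 = 1 and a_S4 = 0, rearrange to (I - Q) a = r where r[i] = P(i -> S0):
  [11/12, -1/6, -1/12] . (a_S1, a_S2, a_S3) = 1/4
  [-1/12, 7/12, -1/12] . (a_S1, a_S2, a_S3) = 0
  [-1/12, -1/12, 5/12] . (a_S1, a_S2, a_S3) = 0

Solving yields:
  a_S1 = 17/59
  a_S2 = 3/59
  a_S3 = 4/59

Starting state is S2, so the absorption probability is a_S2 = 3/59.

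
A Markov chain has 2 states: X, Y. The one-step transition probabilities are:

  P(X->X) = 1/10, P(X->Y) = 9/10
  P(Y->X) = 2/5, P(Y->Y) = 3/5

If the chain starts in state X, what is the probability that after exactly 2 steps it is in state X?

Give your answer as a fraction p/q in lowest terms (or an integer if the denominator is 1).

Computing P^2 by repeated multiplication:
P^1 =
  X: [1/10, 9/10]
  Y: [2/5, 3/5]
P^2 =
  X: [37/100, 63/100]
  Y: [7/25, 18/25]

(P^2)[X -> X] = 37/100

Answer: 37/100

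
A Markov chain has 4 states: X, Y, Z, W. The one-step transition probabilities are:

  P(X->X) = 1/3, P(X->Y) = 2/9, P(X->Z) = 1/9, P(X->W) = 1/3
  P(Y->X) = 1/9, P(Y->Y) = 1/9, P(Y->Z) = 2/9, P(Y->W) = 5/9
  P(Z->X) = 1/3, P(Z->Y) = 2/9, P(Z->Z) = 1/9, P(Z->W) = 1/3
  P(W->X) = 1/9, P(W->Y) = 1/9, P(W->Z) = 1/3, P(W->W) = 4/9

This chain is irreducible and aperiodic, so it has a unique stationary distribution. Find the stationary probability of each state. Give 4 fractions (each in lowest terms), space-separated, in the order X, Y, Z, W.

The stationary distribution satisfies pi = pi * P, i.e.:
  pi_X = 1/3*pi_X + 1/9*pi_Y + 1/3*pi_Z + 1/9*pi_W
  pi_Y = 2/9*pi_X + 1/9*pi_Y + 2/9*pi_Z + 1/9*pi_W
  pi_Z = 1/9*pi_X + 2/9*pi_Y + 1/9*pi_Z + 1/3*pi_W
  pi_W = 1/3*pi_X + 5/9*pi_Y + 1/3*pi_Z + 4/9*pi_W
with normalization: pi_X + pi_Y + pi_Z + pi_W = 1.

Using the first 3 balance equations plus normalization, the linear system A*pi = b is:
  [-2/3, 1/9, 1/3, 1/9] . pi = 0
  [2/9, -8/9, 2/9, 1/9] . pi = 0
  [1/9, 2/9, -8/9, 1/3] . pi = 0
  [1, 1, 1, 1] . pi = 1

Solving yields:
  pi_X = 76/369
  pi_Y = 13/82
  pi_Z = 163/738
  pi_W = 17/41

Verification (pi * P):
  76/369*1/3 + 13/82*1/9 + 163/738*1/3 + 17/41*1/9 = 76/369 = pi_X  (ok)
  76/369*2/9 + 13/82*1/9 + 163/738*2/9 + 17/41*1/9 = 13/82 = pi_Y  (ok)
  76/369*1/9 + 13/82*2/9 + 163/738*1/9 + 17/41*1/3 = 163/738 = pi_Z  (ok)
  76/369*1/3 + 13/82*5/9 + 163/738*1/3 + 17/41*4/9 = 17/41 = pi_W  (ok)

Answer: 76/369 13/82 163/738 17/41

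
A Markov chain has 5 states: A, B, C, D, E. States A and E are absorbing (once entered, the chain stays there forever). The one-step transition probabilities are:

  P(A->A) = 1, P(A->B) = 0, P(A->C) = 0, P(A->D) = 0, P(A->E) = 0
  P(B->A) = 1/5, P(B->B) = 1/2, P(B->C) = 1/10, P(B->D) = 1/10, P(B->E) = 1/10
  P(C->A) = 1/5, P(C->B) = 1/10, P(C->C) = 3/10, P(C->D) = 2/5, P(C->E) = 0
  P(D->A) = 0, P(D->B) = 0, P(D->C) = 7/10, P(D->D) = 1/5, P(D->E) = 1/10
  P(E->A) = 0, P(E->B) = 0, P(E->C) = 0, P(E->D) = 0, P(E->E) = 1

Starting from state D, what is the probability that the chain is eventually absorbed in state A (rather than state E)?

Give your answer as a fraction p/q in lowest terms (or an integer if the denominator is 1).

Let a_i = P(absorbed in A | start in state i).
Boundary conditions: a_A = 1, a_E = 0.
For each transient state i, a_i = sum_j P(i->j) * a_j:
  a_B = 1/5*a_A + 1/2*a_B + 1/10*a_C + 1/10*a_D + 1/10*a_E
  a_C = 1/5*a_A + 1/10*a_B + 3/10*a_C + 2/5*a_D + 0*a_E
  a_D = 0*a_A + 0*a_B + 7/10*a_C + 1/5*a_D + 1/10*a_E

Substituting a_A = 1 and a_E = 0, rearrange to (I - Q) a = r where r[i] = P(i -> A):
  [1/2, -1/10, -1/10] . (a_B, a_C, a_D) = 1/5
  [-1/10, 7/10, -2/5] . (a_B, a_C, a_D) = 1/5
  [0, -7/10, 4/5] . (a_B, a_C, a_D) = 0

Solving yields:
  a_B = 86/125
  a_C = 96/125
  a_D = 84/125

Starting state is D, so the absorption probability is a_D = 84/125.

Answer: 84/125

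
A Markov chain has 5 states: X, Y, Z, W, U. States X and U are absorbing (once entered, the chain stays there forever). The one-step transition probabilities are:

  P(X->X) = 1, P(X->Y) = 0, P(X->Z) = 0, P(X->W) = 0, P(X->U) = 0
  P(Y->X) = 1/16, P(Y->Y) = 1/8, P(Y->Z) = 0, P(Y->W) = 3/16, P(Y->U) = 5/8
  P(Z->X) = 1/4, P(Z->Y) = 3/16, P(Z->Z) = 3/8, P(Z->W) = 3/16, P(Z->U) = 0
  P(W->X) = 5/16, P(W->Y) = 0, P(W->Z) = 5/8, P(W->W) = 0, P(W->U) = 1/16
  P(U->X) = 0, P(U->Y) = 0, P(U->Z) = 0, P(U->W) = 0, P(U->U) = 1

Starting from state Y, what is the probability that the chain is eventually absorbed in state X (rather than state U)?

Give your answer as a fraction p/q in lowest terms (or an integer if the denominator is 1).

Answer: 40/173

Derivation:
Let a_i = P(absorbed in X | start in state i).
Boundary conditions: a_X = 1, a_U = 0.
For each transient state i, a_i = sum_j P(i->j) * a_j:
  a_Y = 1/16*a_X + 1/8*a_Y + 0*a_Z + 3/16*a_W + 5/8*a_U
  a_Z = 1/4*a_X + 3/16*a_Y + 3/8*a_Z + 3/16*a_W + 0*a_U
  a_W = 5/16*a_X + 0*a_Y + 5/8*a_Z + 0*a_W + 1/16*a_U

Substituting a_X = 1 and a_U = 0, rearrange to (I - Q) a = r where r[i] = P(i -> X):
  [7/8, 0, -3/16] . (a_Y, a_Z, a_W) = 1/16
  [-3/16, 5/8, -3/16] . (a_Y, a_Z, a_W) = 1/4
  [0, -5/8, 1] . (a_Y, a_Z, a_W) = 5/16

Solving yields:
  a_Y = 40/173
  a_Z = 1199/1730
  a_W = 129/173

Starting state is Y, so the absorption probability is a_Y = 40/173.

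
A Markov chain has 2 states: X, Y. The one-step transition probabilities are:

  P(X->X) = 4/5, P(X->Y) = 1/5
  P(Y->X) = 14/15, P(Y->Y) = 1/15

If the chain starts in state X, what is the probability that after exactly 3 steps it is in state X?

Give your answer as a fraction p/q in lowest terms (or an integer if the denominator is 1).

Answer: 926/1125

Derivation:
Computing P^3 by repeated multiplication:
P^1 =
  X: [4/5, 1/5]
  Y: [14/15, 1/15]
P^2 =
  X: [62/75, 13/75]
  Y: [182/225, 43/225]
P^3 =
  X: [926/1125, 199/1125]
  Y: [2786/3375, 589/3375]

(P^3)[X -> X] = 926/1125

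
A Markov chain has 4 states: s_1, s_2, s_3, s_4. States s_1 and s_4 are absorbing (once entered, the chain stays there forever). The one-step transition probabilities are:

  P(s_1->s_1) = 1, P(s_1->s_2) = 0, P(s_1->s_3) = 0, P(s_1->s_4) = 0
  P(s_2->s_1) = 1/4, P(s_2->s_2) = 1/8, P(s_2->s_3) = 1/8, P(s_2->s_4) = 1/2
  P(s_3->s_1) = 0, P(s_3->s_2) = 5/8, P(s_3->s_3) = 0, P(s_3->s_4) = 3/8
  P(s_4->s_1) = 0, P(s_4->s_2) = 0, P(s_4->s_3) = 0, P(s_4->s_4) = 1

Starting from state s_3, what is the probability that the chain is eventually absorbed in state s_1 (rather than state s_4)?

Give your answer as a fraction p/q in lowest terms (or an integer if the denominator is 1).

Answer: 10/51

Derivation:
Let a_i = P(absorbed in s_1 | start in state i).
Boundary conditions: a_s_1 = 1, a_s_4 = 0.
For each transient state i, a_i = sum_j P(i->j) * a_j:
  a_s_2 = 1/4*a_s_1 + 1/8*a_s_2 + 1/8*a_s_3 + 1/2*a_s_4
  a_s_3 = 0*a_s_1 + 5/8*a_s_2 + 0*a_s_3 + 3/8*a_s_4

Substituting a_s_1 = 1 and a_s_4 = 0, rearrange to (I - Q) a = r where r[i] = P(i -> s_1):
  [7/8, -1/8] . (a_s_2, a_s_3) = 1/4
  [-5/8, 1] . (a_s_2, a_s_3) = 0

Solving yields:
  a_s_2 = 16/51
  a_s_3 = 10/51

Starting state is s_3, so the absorption probability is a_s_3 = 10/51.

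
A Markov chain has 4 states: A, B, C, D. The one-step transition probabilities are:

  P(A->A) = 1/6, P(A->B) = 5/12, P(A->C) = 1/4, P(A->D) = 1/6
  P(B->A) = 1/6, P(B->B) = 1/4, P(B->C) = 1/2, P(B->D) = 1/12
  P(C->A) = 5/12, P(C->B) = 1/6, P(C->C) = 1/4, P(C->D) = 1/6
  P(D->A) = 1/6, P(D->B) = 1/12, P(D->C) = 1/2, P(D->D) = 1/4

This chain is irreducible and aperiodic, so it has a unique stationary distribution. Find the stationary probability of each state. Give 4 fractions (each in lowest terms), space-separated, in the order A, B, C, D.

Answer: 16/63 149/630 22/63 101/630

Derivation:
The stationary distribution satisfies pi = pi * P, i.e.:
  pi_A = 1/6*pi_A + 1/6*pi_B + 5/12*pi_C + 1/6*pi_D
  pi_B = 5/12*pi_A + 1/4*pi_B + 1/6*pi_C + 1/12*pi_D
  pi_C = 1/4*pi_A + 1/2*pi_B + 1/4*pi_C + 1/2*pi_D
  pi_D = 1/6*pi_A + 1/12*pi_B + 1/6*pi_C + 1/4*pi_D
with normalization: pi_A + pi_B + pi_C + pi_D = 1.

Using the first 3 balance equations plus normalization, the linear system A*pi = b is:
  [-5/6, 1/6, 5/12, 1/6] . pi = 0
  [5/12, -3/4, 1/6, 1/12] . pi = 0
  [1/4, 1/2, -3/4, 1/2] . pi = 0
  [1, 1, 1, 1] . pi = 1

Solving yields:
  pi_A = 16/63
  pi_B = 149/630
  pi_C = 22/63
  pi_D = 101/630

Verification (pi * P):
  16/63*1/6 + 149/630*1/6 + 22/63*5/12 + 101/630*1/6 = 16/63 = pi_A  (ok)
  16/63*5/12 + 149/630*1/4 + 22/63*1/6 + 101/630*1/12 = 149/630 = pi_B  (ok)
  16/63*1/4 + 149/630*1/2 + 22/63*1/4 + 101/630*1/2 = 22/63 = pi_C  (ok)
  16/63*1/6 + 149/630*1/12 + 22/63*1/6 + 101/630*1/4 = 101/630 = pi_D  (ok)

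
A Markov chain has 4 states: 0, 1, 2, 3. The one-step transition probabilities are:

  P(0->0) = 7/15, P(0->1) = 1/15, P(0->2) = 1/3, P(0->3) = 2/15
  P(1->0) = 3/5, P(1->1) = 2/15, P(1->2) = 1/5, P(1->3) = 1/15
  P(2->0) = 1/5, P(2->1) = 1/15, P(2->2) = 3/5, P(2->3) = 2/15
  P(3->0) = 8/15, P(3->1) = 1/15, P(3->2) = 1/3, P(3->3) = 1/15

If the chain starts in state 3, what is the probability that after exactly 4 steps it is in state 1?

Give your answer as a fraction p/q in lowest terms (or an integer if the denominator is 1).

Answer: 3616/50625

Derivation:
Computing P^4 by repeated multiplication:
P^1 =
  0: [7/15, 1/15, 1/3, 2/15]
  1: [3/5, 2/15, 1/5, 1/15]
  2: [1/5, 1/15, 3/5, 2/15]
  3: [8/15, 1/15, 1/3, 1/15]
P^2 =
  0: [89/225, 16/225, 31/75, 3/25]
  1: [98/225, 17/225, 83/225, 3/25]
  2: [73/225, 16/225, 109/225, 3/25]
  3: [88/225, 16/225, 31/75, 28/225]
P^3 =
  0: [1262/3375, 241/3375, 293/675, 407/3375]
  1: [1304/3375, 242/3375, 1423/3375, 406/3375]
  2: [1198/3375, 241/3375, 1529/3375, 407/3375]
  3: [421/1125, 241/3375, 293/675, 406/3375]
P^4 =
  0: [6218/16875, 3616/50625, 22253/50625, 226/1875]
  1: [18823/50625, 3617/50625, 7361/16875, 226/1875]
  2: [18398/50625, 3616/50625, 2501/5625, 226/1875]
  3: [18653/50625, 3616/50625, 22253/50625, 6103/50625]

(P^4)[3 -> 1] = 3616/50625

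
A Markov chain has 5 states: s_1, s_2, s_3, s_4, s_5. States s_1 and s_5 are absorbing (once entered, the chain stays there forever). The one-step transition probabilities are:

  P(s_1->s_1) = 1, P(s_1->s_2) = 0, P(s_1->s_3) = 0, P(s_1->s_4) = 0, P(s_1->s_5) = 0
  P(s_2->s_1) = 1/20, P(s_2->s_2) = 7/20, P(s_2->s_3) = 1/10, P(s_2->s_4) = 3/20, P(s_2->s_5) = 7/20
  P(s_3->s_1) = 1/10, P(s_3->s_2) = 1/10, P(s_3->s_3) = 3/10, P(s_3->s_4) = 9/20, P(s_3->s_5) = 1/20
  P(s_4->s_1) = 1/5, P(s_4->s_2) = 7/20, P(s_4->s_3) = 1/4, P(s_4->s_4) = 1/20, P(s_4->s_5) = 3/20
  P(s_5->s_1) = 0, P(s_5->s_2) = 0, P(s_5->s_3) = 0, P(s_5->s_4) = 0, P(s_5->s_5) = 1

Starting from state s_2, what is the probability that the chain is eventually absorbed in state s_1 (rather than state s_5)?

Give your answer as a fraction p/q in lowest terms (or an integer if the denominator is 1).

Answer: 567/2347

Derivation:
Let a_i = P(absorbed in s_1 | start in state i).
Boundary conditions: a_s_1 = 1, a_s_5 = 0.
For each transient state i, a_i = sum_j P(i->j) * a_j:
  a_s_2 = 1/20*a_s_1 + 7/20*a_s_2 + 1/10*a_s_3 + 3/20*a_s_4 + 7/20*a_s_5
  a_s_3 = 1/10*a_s_1 + 1/10*a_s_2 + 3/10*a_s_3 + 9/20*a_s_4 + 1/20*a_s_5
  a_s_4 = 1/5*a_s_1 + 7/20*a_s_2 + 1/4*a_s_3 + 1/20*a_s_4 + 3/20*a_s_5

Substituting a_s_1 = 1 and a_s_5 = 0, rearrange to (I - Q) a = r where r[i] = P(i -> s_1):
  [13/20, -1/10, -3/20] . (a_s_2, a_s_3, a_s_4) = 1/20
  [-1/10, 7/10, -9/20] . (a_s_2, a_s_3, a_s_4) = 1/10
  [-7/20, -1/4, 19/20] . (a_s_2, a_s_3, a_s_4) = 1/5

Solving yields:
  a_s_2 = 567/2347
  a_s_3 = 1045/2347
  a_s_4 = 978/2347

Starting state is s_2, so the absorption probability is a_s_2 = 567/2347.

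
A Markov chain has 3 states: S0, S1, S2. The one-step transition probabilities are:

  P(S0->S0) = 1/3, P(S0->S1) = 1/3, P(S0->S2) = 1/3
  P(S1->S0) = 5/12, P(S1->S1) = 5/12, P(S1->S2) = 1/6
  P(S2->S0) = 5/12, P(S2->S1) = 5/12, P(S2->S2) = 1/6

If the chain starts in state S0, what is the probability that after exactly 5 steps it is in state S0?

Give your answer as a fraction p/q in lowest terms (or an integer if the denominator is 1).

Answer: 11963/31104

Derivation:
Computing P^5 by repeated multiplication:
P^1 =
  S0: [1/3, 1/3, 1/3]
  S1: [5/12, 5/12, 1/6]
  S2: [5/12, 5/12, 1/6]
P^2 =
  S0: [7/18, 7/18, 2/9]
  S1: [55/144, 55/144, 17/72]
  S2: [55/144, 55/144, 17/72]
P^3 =
  S0: [83/216, 83/216, 25/108]
  S1: [665/1728, 665/1728, 199/864]
  S2: [665/1728, 665/1728, 199/864]
P^4 =
  S0: [997/2592, 997/2592, 299/1296]
  S1: [7975/20736, 7975/20736, 2393/10368]
  S2: [7975/20736, 7975/20736, 2393/10368]
P^5 =
  S0: [11963/31104, 11963/31104, 3589/15552]
  S1: [95705/248832, 95705/248832, 28711/124416]
  S2: [95705/248832, 95705/248832, 28711/124416]

(P^5)[S0 -> S0] = 11963/31104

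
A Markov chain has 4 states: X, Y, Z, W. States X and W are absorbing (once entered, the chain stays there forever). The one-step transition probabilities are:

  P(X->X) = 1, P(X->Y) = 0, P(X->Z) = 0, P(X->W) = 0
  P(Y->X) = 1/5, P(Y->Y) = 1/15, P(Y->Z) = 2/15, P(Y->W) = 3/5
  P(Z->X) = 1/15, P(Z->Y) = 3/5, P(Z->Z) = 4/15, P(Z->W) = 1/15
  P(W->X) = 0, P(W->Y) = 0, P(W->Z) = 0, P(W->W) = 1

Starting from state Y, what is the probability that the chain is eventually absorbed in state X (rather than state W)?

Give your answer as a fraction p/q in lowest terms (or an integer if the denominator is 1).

Let a_i = P(absorbed in X | start in state i).
Boundary conditions: a_X = 1, a_W = 0.
For each transient state i, a_i = sum_j P(i->j) * a_j:
  a_Y = 1/5*a_X + 1/15*a_Y + 2/15*a_Z + 3/5*a_W
  a_Z = 1/15*a_X + 3/5*a_Y + 4/15*a_Z + 1/15*a_W

Substituting a_X = 1 and a_W = 0, rearrange to (I - Q) a = r where r[i] = P(i -> X):
  [14/15, -2/15] . (a_Y, a_Z) = 1/5
  [-3/5, 11/15] . (a_Y, a_Z) = 1/15

Solving yields:
  a_Y = 35/136
  a_Z = 41/136

Starting state is Y, so the absorption probability is a_Y = 35/136.

Answer: 35/136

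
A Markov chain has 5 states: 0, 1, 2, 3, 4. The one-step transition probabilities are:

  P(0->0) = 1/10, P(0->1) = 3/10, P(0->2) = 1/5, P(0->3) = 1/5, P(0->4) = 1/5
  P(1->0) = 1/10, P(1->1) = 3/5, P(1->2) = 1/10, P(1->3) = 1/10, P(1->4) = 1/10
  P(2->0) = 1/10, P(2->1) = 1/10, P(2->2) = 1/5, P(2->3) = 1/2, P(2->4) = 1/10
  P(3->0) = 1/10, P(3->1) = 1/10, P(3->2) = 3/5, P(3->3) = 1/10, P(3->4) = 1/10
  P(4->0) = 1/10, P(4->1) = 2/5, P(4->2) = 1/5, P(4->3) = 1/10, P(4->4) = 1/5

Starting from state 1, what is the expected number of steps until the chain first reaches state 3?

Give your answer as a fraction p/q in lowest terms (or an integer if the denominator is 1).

Let h_i = expected steps to first reach 3 from state i.
Boundary: h_3 = 0.
First-step equations for the other states:
  h_0 = 1 + 1/10*h_0 + 3/10*h_1 + 1/5*h_2 + 1/5*h_3 + 1/5*h_4
  h_1 = 1 + 1/10*h_0 + 3/5*h_1 + 1/10*h_2 + 1/10*h_3 + 1/10*h_4
  h_2 = 1 + 1/10*h_0 + 1/10*h_1 + 1/5*h_2 + 1/2*h_3 + 1/10*h_4
  h_4 = 1 + 1/10*h_0 + 2/5*h_1 + 1/5*h_2 + 1/10*h_3 + 1/5*h_4

Substituting h_3 = 0 and rearranging gives the linear system (I - Q) h = 1:
  [9/10, -3/10, -1/5, -1/5] . (h_0, h_1, h_2, h_4) = 1
  [-1/10, 2/5, -1/10, -1/10] . (h_0, h_1, h_2, h_4) = 1
  [-1/10, -1/10, 4/5, -1/10] . (h_0, h_1, h_2, h_4) = 1
  [-1/10, -2/5, -1/5, 4/5] . (h_0, h_1, h_2, h_4) = 1

Solving yields:
  h_0 = 6890/1331
  h_1 = 8100/1331
  h_2 = 4500/1331
  h_4 = 700/121

Starting state is 1, so the expected hitting time is h_1 = 8100/1331.

Answer: 8100/1331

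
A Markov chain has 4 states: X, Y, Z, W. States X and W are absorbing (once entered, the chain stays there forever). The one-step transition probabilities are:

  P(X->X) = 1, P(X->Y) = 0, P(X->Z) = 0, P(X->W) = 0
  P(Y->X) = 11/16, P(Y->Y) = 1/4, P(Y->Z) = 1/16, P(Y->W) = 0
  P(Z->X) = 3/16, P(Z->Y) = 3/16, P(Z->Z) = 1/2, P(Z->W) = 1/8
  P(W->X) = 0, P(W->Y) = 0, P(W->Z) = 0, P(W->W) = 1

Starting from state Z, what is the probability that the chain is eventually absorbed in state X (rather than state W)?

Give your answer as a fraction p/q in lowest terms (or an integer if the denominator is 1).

Let a_i = P(absorbed in X | start in state i).
Boundary conditions: a_X = 1, a_W = 0.
For each transient state i, a_i = sum_j P(i->j) * a_j:
  a_Y = 11/16*a_X + 1/4*a_Y + 1/16*a_Z + 0*a_W
  a_Z = 3/16*a_X + 3/16*a_Y + 1/2*a_Z + 1/8*a_W

Substituting a_X = 1 and a_W = 0, rearrange to (I - Q) a = r where r[i] = P(i -> X):
  [3/4, -1/16] . (a_Y, a_Z) = 11/16
  [-3/16, 1/2] . (a_Y, a_Z) = 3/16

Solving yields:
  a_Y = 91/93
  a_Z = 23/31

Starting state is Z, so the absorption probability is a_Z = 23/31.

Answer: 23/31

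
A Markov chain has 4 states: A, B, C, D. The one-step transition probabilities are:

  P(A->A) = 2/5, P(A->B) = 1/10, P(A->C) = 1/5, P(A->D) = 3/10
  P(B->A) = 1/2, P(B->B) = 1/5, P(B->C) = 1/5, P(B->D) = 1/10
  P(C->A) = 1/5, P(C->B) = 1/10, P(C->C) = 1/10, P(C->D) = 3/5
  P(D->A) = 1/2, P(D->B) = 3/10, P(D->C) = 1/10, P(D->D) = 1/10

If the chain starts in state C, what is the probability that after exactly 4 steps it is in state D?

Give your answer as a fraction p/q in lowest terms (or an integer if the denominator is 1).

Answer: 167/625

Derivation:
Computing P^4 by repeated multiplication:
P^1 =
  A: [2/5, 1/10, 1/5, 3/10]
  B: [1/2, 1/5, 1/5, 1/10]
  C: [1/5, 1/10, 1/10, 3/5]
  D: [1/2, 3/10, 1/10, 1/10]
P^2 =
  A: [2/5, 17/100, 3/20, 7/25]
  B: [39/100, 7/50, 17/100, 3/10]
  C: [9/20, 23/100, 13/100, 19/100]
  D: [21/50, 3/20, 9/50, 1/4]
P^3 =
  A: [83/200, 173/1000, 157/1000, 51/200]
  B: [41/100, 87/500, 153/1000, 263/1000]
  C: [52/125, 161/1000, 21/125, 51/200]
  D: [101/250, 33/200, 157/1000, 137/500]
P^4 =
  A: [2057/5000, 1683/10000, 397/2500, 523/2000]
  B: [4131/10000, 17/100, 99/625, 517/2000]
  C: [51/125, 1671/10000, 1577/10000, 167/625]
  D: [33/80, 1713/10000, 1569/10000, 2593/10000]

(P^4)[C -> D] = 167/625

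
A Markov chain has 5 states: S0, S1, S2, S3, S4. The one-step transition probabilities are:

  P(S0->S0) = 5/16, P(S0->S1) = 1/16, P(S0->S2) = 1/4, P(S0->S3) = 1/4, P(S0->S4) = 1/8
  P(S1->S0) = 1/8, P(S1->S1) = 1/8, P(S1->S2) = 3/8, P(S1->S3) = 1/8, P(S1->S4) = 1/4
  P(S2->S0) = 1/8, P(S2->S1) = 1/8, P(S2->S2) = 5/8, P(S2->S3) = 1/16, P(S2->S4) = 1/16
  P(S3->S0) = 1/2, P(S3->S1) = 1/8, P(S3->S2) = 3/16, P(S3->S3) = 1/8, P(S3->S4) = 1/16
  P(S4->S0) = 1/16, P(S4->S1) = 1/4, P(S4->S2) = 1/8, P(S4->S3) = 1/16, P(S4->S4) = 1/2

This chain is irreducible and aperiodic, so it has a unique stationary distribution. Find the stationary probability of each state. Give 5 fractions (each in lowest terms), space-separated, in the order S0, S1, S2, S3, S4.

The stationary distribution satisfies pi = pi * P, i.e.:
  pi_S0 = 5/16*pi_S0 + 1/8*pi_S1 + 1/8*pi_S2 + 1/2*pi_S3 + 1/16*pi_S4
  pi_S1 = 1/16*pi_S0 + 1/8*pi_S1 + 1/8*pi_S2 + 1/8*pi_S3 + 1/4*pi_S4
  pi_S2 = 1/4*pi_S0 + 3/8*pi_S1 + 5/8*pi_S2 + 3/16*pi_S3 + 1/8*pi_S4
  pi_S3 = 1/4*pi_S0 + 1/8*pi_S1 + 1/16*pi_S2 + 1/8*pi_S3 + 1/16*pi_S4
  pi_S4 = 1/8*pi_S0 + 1/4*pi_S1 + 1/16*pi_S2 + 1/16*pi_S3 + 1/2*pi_S4
with normalization: pi_S0 + pi_S1 + pi_S2 + pi_S3 + pi_S4 = 1.

Using the first 4 balance equations plus normalization, the linear system A*pi = b is:
  [-11/16, 1/8, 1/8, 1/2, 1/16] . pi = 0
  [1/16, -7/8, 1/8, 1/8, 1/4] . pi = 0
  [1/4, 3/8, -3/8, 3/16, 1/8] . pi = 0
  [1/4, 1/8, 1/16, -7/8, 1/16] . pi = 0
  [1, 1, 1, 1, 1] . pi = 1

Solving yields:
  pi_S0 = 1586/8221
  pi_S1 = 1111/8221
  pi_S2 = 9374/24663
  pi_S3 = 2818/24663
  pi_S4 = 1460/8221

Verification (pi * P):
  1586/8221*5/16 + 1111/8221*1/8 + 9374/24663*1/8 + 2818/24663*1/2 + 1460/8221*1/16 = 1586/8221 = pi_S0  (ok)
  1586/8221*1/16 + 1111/8221*1/8 + 9374/24663*1/8 + 2818/24663*1/8 + 1460/8221*1/4 = 1111/8221 = pi_S1  (ok)
  1586/8221*1/4 + 1111/8221*3/8 + 9374/24663*5/8 + 2818/24663*3/16 + 1460/8221*1/8 = 9374/24663 = pi_S2  (ok)
  1586/8221*1/4 + 1111/8221*1/8 + 9374/24663*1/16 + 2818/24663*1/8 + 1460/8221*1/16 = 2818/24663 = pi_S3  (ok)
  1586/8221*1/8 + 1111/8221*1/4 + 9374/24663*1/16 + 2818/24663*1/16 + 1460/8221*1/2 = 1460/8221 = pi_S4  (ok)

Answer: 1586/8221 1111/8221 9374/24663 2818/24663 1460/8221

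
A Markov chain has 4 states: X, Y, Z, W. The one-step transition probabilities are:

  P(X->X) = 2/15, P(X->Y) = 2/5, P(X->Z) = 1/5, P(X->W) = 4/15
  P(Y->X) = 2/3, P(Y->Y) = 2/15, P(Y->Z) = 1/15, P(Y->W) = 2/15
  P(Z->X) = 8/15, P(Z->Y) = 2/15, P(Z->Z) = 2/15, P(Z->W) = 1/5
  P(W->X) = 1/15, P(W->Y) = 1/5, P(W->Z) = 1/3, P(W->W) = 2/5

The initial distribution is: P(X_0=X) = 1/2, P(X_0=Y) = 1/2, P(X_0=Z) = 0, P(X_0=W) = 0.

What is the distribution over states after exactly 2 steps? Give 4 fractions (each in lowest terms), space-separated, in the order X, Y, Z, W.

Propagating the distribution step by step (d_{t+1} = d_t * P):
d_0 = (X=1/2, Y=1/2, Z=0, W=0)
  d_1[X] = 1/2*2/15 + 1/2*2/3 + 0*8/15 + 0*1/15 = 2/5
  d_1[Y] = 1/2*2/5 + 1/2*2/15 + 0*2/15 + 0*1/5 = 4/15
  d_1[Z] = 1/2*1/5 + 1/2*1/15 + 0*2/15 + 0*1/3 = 2/15
  d_1[W] = 1/2*4/15 + 1/2*2/15 + 0*1/5 + 0*2/5 = 1/5
d_1 = (X=2/5, Y=4/15, Z=2/15, W=1/5)
  d_2[X] = 2/5*2/15 + 4/15*2/3 + 2/15*8/15 + 1/5*1/15 = 71/225
  d_2[Y] = 2/5*2/5 + 4/15*2/15 + 2/15*2/15 + 1/5*1/5 = 19/75
  d_2[Z] = 2/5*1/5 + 4/15*1/15 + 2/15*2/15 + 1/5*1/3 = 41/225
  d_2[W] = 2/5*4/15 + 4/15*2/15 + 2/15*1/5 + 1/5*2/5 = 56/225
d_2 = (X=71/225, Y=19/75, Z=41/225, W=56/225)

Answer: 71/225 19/75 41/225 56/225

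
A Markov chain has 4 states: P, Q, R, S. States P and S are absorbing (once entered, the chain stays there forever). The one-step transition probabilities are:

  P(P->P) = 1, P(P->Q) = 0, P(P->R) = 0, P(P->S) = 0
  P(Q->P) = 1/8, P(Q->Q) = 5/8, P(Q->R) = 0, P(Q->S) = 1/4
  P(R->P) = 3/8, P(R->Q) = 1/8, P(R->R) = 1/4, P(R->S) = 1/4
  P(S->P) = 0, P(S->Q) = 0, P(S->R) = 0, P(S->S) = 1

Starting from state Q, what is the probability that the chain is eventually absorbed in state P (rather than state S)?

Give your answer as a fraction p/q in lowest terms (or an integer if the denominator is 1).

Answer: 1/3

Derivation:
Let a_i = P(absorbed in P | start in state i).
Boundary conditions: a_P = 1, a_S = 0.
For each transient state i, a_i = sum_j P(i->j) * a_j:
  a_Q = 1/8*a_P + 5/8*a_Q + 0*a_R + 1/4*a_S
  a_R = 3/8*a_P + 1/8*a_Q + 1/4*a_R + 1/4*a_S

Substituting a_P = 1 and a_S = 0, rearrange to (I - Q) a = r where r[i] = P(i -> P):
  [3/8, 0] . (a_Q, a_R) = 1/8
  [-1/8, 3/4] . (a_Q, a_R) = 3/8

Solving yields:
  a_Q = 1/3
  a_R = 5/9

Starting state is Q, so the absorption probability is a_Q = 1/3.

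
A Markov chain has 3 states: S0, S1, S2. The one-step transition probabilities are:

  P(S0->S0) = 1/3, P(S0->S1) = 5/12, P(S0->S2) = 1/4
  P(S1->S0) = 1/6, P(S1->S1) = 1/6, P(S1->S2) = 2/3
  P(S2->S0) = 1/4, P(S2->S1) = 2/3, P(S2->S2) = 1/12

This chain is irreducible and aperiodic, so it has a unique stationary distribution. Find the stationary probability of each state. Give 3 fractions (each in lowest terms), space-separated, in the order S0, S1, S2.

Answer: 46/195 79/195 14/39

Derivation:
The stationary distribution satisfies pi = pi * P, i.e.:
  pi_S0 = 1/3*pi_S0 + 1/6*pi_S1 + 1/4*pi_S2
  pi_S1 = 5/12*pi_S0 + 1/6*pi_S1 + 2/3*pi_S2
  pi_S2 = 1/4*pi_S0 + 2/3*pi_S1 + 1/12*pi_S2
with normalization: pi_S0 + pi_S1 + pi_S2 = 1.

Using the first 2 balance equations plus normalization, the linear system A*pi = b is:
  [-2/3, 1/6, 1/4] . pi = 0
  [5/12, -5/6, 2/3] . pi = 0
  [1, 1, 1] . pi = 1

Solving yields:
  pi_S0 = 46/195
  pi_S1 = 79/195
  pi_S2 = 14/39

Verification (pi * P):
  46/195*1/3 + 79/195*1/6 + 14/39*1/4 = 46/195 = pi_S0  (ok)
  46/195*5/12 + 79/195*1/6 + 14/39*2/3 = 79/195 = pi_S1  (ok)
  46/195*1/4 + 79/195*2/3 + 14/39*1/12 = 14/39 = pi_S2  (ok)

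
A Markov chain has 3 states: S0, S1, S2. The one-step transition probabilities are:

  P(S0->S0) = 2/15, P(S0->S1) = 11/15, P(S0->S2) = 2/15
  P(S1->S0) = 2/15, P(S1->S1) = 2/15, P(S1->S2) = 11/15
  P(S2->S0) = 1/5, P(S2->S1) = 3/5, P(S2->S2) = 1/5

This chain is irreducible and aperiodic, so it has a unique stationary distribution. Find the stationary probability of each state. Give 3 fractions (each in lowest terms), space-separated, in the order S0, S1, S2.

Answer: 19/118 25/59 49/118

Derivation:
The stationary distribution satisfies pi = pi * P, i.e.:
  pi_S0 = 2/15*pi_S0 + 2/15*pi_S1 + 1/5*pi_S2
  pi_S1 = 11/15*pi_S0 + 2/15*pi_S1 + 3/5*pi_S2
  pi_S2 = 2/15*pi_S0 + 11/15*pi_S1 + 1/5*pi_S2
with normalization: pi_S0 + pi_S1 + pi_S2 = 1.

Using the first 2 balance equations plus normalization, the linear system A*pi = b is:
  [-13/15, 2/15, 1/5] . pi = 0
  [11/15, -13/15, 3/5] . pi = 0
  [1, 1, 1] . pi = 1

Solving yields:
  pi_S0 = 19/118
  pi_S1 = 25/59
  pi_S2 = 49/118

Verification (pi * P):
  19/118*2/15 + 25/59*2/15 + 49/118*1/5 = 19/118 = pi_S0  (ok)
  19/118*11/15 + 25/59*2/15 + 49/118*3/5 = 25/59 = pi_S1  (ok)
  19/118*2/15 + 25/59*11/15 + 49/118*1/5 = 49/118 = pi_S2  (ok)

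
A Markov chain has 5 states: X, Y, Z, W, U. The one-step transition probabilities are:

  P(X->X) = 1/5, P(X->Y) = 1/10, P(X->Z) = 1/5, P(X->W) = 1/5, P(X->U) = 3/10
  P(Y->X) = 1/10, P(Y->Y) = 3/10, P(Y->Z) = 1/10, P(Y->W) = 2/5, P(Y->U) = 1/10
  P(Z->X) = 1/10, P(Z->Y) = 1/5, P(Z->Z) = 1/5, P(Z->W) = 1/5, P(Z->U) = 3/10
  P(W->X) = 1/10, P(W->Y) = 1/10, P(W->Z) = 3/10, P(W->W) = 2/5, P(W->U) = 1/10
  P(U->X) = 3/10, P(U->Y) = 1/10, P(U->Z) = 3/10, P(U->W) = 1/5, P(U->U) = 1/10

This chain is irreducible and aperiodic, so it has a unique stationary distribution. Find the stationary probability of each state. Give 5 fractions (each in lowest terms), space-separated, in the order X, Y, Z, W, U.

Answer: 292/1943 299/1943 449/1943 1121/3886 685/3886

Derivation:
The stationary distribution satisfies pi = pi * P, i.e.:
  pi_X = 1/5*pi_X + 1/10*pi_Y + 1/10*pi_Z + 1/10*pi_W + 3/10*pi_U
  pi_Y = 1/10*pi_X + 3/10*pi_Y + 1/5*pi_Z + 1/10*pi_W + 1/10*pi_U
  pi_Z = 1/5*pi_X + 1/10*pi_Y + 1/5*pi_Z + 3/10*pi_W + 3/10*pi_U
  pi_W = 1/5*pi_X + 2/5*pi_Y + 1/5*pi_Z + 2/5*pi_W + 1/5*pi_U
  pi_U = 3/10*pi_X + 1/10*pi_Y + 3/10*pi_Z + 1/10*pi_W + 1/10*pi_U
with normalization: pi_X + pi_Y + pi_Z + pi_W + pi_U = 1.

Using the first 4 balance equations plus normalization, the linear system A*pi = b is:
  [-4/5, 1/10, 1/10, 1/10, 3/10] . pi = 0
  [1/10, -7/10, 1/5, 1/10, 1/10] . pi = 0
  [1/5, 1/10, -4/5, 3/10, 3/10] . pi = 0
  [1/5, 2/5, 1/5, -3/5, 1/5] . pi = 0
  [1, 1, 1, 1, 1] . pi = 1

Solving yields:
  pi_X = 292/1943
  pi_Y = 299/1943
  pi_Z = 449/1943
  pi_W = 1121/3886
  pi_U = 685/3886

Verification (pi * P):
  292/1943*1/5 + 299/1943*1/10 + 449/1943*1/10 + 1121/3886*1/10 + 685/3886*3/10 = 292/1943 = pi_X  (ok)
  292/1943*1/10 + 299/1943*3/10 + 449/1943*1/5 + 1121/3886*1/10 + 685/3886*1/10 = 299/1943 = pi_Y  (ok)
  292/1943*1/5 + 299/1943*1/10 + 449/1943*1/5 + 1121/3886*3/10 + 685/3886*3/10 = 449/1943 = pi_Z  (ok)
  292/1943*1/5 + 299/1943*2/5 + 449/1943*1/5 + 1121/3886*2/5 + 685/3886*1/5 = 1121/3886 = pi_W  (ok)
  292/1943*3/10 + 299/1943*1/10 + 449/1943*3/10 + 1121/3886*1/10 + 685/3886*1/10 = 685/3886 = pi_U  (ok)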